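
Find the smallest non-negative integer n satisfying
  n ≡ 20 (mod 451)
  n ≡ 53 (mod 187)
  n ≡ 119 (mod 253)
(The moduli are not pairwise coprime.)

gcd(451, 187) = 11 and 11 | (53 − 20), so the pair is consistent; merging gives n ≡ 6785 (mod 7667), where 7667 = lcm(451, 187).
gcd(7667, 253) = 11 and 11 | (119 − 6785), so the pair is consistent; merging gives n ≡ 98789 (mod 176341), where 176341 = lcm(7667, 253).
The solution is unique modulo lcm(451, 187, 253) = 176341.

98789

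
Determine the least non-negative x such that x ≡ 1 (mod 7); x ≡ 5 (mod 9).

50

From x ≡ 1 (mod 7) write x = 1 + 7t. Substituting into x ≡ 5 (mod 9) gives 7t ≡ 4 (mod 9), and since 7⁻¹ ≡ 4 (mod 9), t ≡ 7. Hence x ≡ 1 + 7·7 = 50 (mod 63).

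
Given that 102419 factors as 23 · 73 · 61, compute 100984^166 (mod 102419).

Mod 23: 100984 ≡ 14; by Fermat, exponent reduces to 166 mod 22 = 12; 14^12 ≡ 9 (mod 23).
Mod 73: 100984 ≡ 25; by Fermat, exponent reduces to 166 mod 72 = 22; 25^22 ≡ 71 (mod 73).
Mod 61: 100984 ≡ 29; by Fermat, exponent reduces to 166 mod 60 = 46; 29^46 ≡ 14 (mod 61).
Combine by CRT: x ≡ 9 (mod 23), x ≡ 71 (mod 73), x ≡ 14 (mod 61) ⇒ x ≡ 92124 (mod 102419).

92124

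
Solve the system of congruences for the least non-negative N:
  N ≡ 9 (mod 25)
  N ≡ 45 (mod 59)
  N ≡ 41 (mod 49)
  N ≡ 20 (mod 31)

The moduli are pairwise coprime; M = 25·59·49·31 = 2240525.
M/25 = 89621; 89621 ≡ 21 (mod 25); 21·6 ≡ 1, so inverse 6.
M/59 = 37975; 37975 ≡ 38 (mod 59); 38·14 ≡ 1, so inverse 14.
M/49 = 45725; 45725 ≡ 8 (mod 49); 8·43 ≡ 1, so inverse 43.
M/31 = 72275; 72275 ≡ 14 (mod 31); 14·20 ≡ 1, so inverse 20.
N ≡ 9·89621·6 + 45·37975·14 + 41·45725·43 + 20·72275·20 = 138286959.
138286959 mod 2240525 = 1614934.

1614934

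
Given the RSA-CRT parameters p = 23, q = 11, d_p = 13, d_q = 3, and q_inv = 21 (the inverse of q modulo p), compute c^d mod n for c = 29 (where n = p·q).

13

m₁ = c^(d_p) mod p: c ≡ 6 (mod 23), and 6^13 mod 23 = 13.
m₂ = c^(d_q) mod q: c ≡ 7 (mod 11), and 7^3 mod 11 = 2.
h = q_inv·(m₁ − m₂) mod p = 21·(13 − 2) mod 23 = 1.
m = m₂ + h·q = 2 + 1·11 = 13.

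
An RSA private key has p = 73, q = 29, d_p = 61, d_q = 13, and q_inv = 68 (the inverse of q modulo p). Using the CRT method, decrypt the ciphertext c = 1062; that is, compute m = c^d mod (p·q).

994

m₁ = c^(d_p) mod p: c ≡ 40 (mod 73), and 40^61 mod 73 = 45.
m₂ = c^(d_q) mod q: c ≡ 18 (mod 29), and 18^13 mod 29 = 8.
h = q_inv·(m₁ − m₂) mod p = 68·(45 − 8) mod 73 = 34.
m = m₂ + h·q = 8 + 34·29 = 994.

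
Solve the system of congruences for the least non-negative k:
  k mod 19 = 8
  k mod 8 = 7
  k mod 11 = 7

The moduli are pairwise coprime; N = 19·8·11 = 1672.
N/19 = 88; 88 ≡ 12 (mod 19); 12·8 ≡ 1, so inverse 8.
N/8 = 209; 209 ≡ 1 (mod 8), inverse 1.
N/11 = 152; 152 ≡ 9 (mod 11); 9·5 ≡ 1, so inverse 5.
k ≡ 8·88·8 + 7·209·1 + 7·152·5 = 12415.
12415 mod 1672 = 711.

711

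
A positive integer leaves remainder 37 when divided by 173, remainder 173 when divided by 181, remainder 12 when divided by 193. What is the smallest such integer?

3097083

The moduli are pairwise coprime; M = 173·181·193 = 6043409.
M/173 = 34933; 34933 ≡ 160 (mod 173); 160·133 ≡ 1, so inverse 133.
M/181 = 33389; 33389 ≡ 85 (mod 181); 85·115 ≡ 1, so inverse 115.
M/193 = 31313; 31313 ≡ 47 (mod 193); 47·115 ≡ 1, so inverse 115.
n ≡ 37·34933·133 + 173·33389·115 + 12·31313·115 = 879391388.
879391388 mod 6043409 = 3097083.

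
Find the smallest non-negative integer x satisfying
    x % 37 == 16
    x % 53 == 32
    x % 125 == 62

From x ≡ 16 (mod 37) write x = 16 + 37t. Substituting into x ≡ 32 (mod 53) gives 37t ≡ 16 (mod 53), and since 37⁻¹ ≡ 43 (mod 53), t ≡ 52. Hence x ≡ 16 + 37·52 = 1940 (mod 1961).
From x ≡ 1940 (mod 1961) write x = 1940 + 1961t. Substituting into x ≡ 62 (mod 125) gives 1961t ≡ 122 (mod 125), and since 86⁻¹ ≡ 16 (mod 125), t ≡ 77. Hence x ≡ 1940 + 1961·77 = 152937 (mod 245125).

152937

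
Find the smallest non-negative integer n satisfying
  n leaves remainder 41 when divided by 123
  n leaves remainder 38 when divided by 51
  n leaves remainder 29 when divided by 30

Combine the congruences pairwise.
gcd(123, 51) = 3 and 3 | (38 − 41), so the pair is consistent; merging gives n ≡ 1517 (mod 2091), where 2091 = lcm(123, 51).
gcd(2091, 30) = 3 and 3 | (29 − 1517), so the pair is consistent; merging gives n ≡ 5699 (mod 20910), where 20910 = lcm(2091, 30).
The solution is unique modulo lcm(123, 51, 30) = 20910.

5699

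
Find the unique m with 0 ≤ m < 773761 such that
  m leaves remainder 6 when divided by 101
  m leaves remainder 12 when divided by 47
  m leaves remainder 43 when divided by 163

590755

From m ≡ 6 (mod 101) write m = 6 + 101t. Substituting into m ≡ 12 (mod 47) gives 101t ≡ 6 (mod 47), and since 7⁻¹ ≡ 27 (mod 47), t ≡ 21. Hence m ≡ 6 + 101·21 = 2127 (mod 4747).
From m ≡ 2127 (mod 4747) write m = 2127 + 4747t. Substituting into m ≡ 43 (mod 163) gives 4747t ≡ 35 (mod 163), and since 20⁻¹ ≡ 106 (mod 163), t ≡ 124. Hence m ≡ 2127 + 4747·124 = 590755 (mod 773761).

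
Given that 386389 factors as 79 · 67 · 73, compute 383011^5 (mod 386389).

Mod 79: 383011 ≡ 19; 19^5 ≡ 2 (mod 79).
Mod 67: 383011 ≡ 39; 39^5 ≡ 56 (mod 67).
Mod 73: 383011 ≡ 53; 53^5 ≡ 28 (mod 73).
Combine by CRT: x ≡ 2 (mod 79), x ≡ 56 (mod 67), x ≡ 28 (mod 73) ⇒ x ≡ 182966 (mod 386389).

182966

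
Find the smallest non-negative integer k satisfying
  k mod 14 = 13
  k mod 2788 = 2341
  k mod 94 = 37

465149

gcd(14, 2788) = 2 and 2 | (2341 − 13), so the pair is consistent; merging gives k ≡ 16281 (mod 19516), where 19516 = lcm(14, 2788).
gcd(19516, 94) = 2 and 2 | (37 − 16281), so the pair is consistent; merging gives k ≡ 465149 (mod 917252), where 917252 = lcm(19516, 94).
The solution is unique modulo lcm(14, 2788, 94) = 917252.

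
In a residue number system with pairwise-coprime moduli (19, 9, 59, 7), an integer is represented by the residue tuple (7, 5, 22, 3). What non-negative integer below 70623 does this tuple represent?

Combine the congruences pairwise.
From x ≡ 7 (mod 19) write x = 7 + 19t. Substituting into x ≡ 5 (mod 9) gives 19t ≡ 7 (mod 9), and since 1⁻¹ ≡ 1 (mod 9), t ≡ 7. Hence x ≡ 7 + 19·7 = 140 (mod 171).
From x ≡ 140 (mod 171) write x = 140 + 171t. Substituting into x ≡ 22 (mod 59) gives 171t ≡ 0 (mod 59), and since 53⁻¹ ≡ 49 (mod 59), t ≡ 0. Hence x ≡ 140 + 171·0 = 140 (mod 10089).
From x ≡ 140 (mod 10089) write x = 140 + 10089t. Substituting into x ≡ 3 (mod 7) gives 10089t ≡ 3 (mod 7), and since 2⁻¹ ≡ 4 (mod 7), t ≡ 5. Hence x ≡ 140 + 10089·5 = 50585 (mod 70623).

50585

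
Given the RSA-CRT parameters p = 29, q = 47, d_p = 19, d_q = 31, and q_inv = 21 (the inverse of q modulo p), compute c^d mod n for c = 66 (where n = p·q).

1075

m₁ = c^(d_p) mod p: c ≡ 8 (mod 29), and 8^19 mod 29 = 2.
m₂ = c^(d_q) mod q: c ≡ 19 (mod 47), and 19^31 mod 47 = 41.
h = q_inv·(m₁ − m₂) mod p = 21·(2 − 41) mod 29 = 22.
m = m₂ + h·q = 41 + 22·47 = 1075.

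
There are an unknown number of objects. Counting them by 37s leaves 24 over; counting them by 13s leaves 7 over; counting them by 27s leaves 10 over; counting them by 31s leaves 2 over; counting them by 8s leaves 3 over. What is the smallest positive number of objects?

From N ≡ 24 (mod 37) write N = 24 + 37t. Substituting into N ≡ 7 (mod 13) gives 37t ≡ 9 (mod 13), and since 11⁻¹ ≡ 6 (mod 13), t ≡ 2. Hence N ≡ 24 + 37·2 = 98 (mod 481).
From N ≡ 98 (mod 481) write N = 98 + 481t. Substituting into N ≡ 10 (mod 27) gives 481t ≡ 20 (mod 27), and since 22⁻¹ ≡ 16 (mod 27), t ≡ 23. Hence N ≡ 98 + 481·23 = 11161 (mod 12987).
From N ≡ 11161 (mod 12987) write N = 11161 + 12987t. Substituting into N ≡ 2 (mod 31) gives 12987t ≡ 1 (mod 31), and since 29⁻¹ ≡ 15 (mod 31), t ≡ 15. Hence N ≡ 11161 + 12987·15 = 205966 (mod 402597).
From N ≡ 205966 (mod 402597) write N = 205966 + 402597t. Substituting into N ≡ 3 (mod 8) gives 402597t ≡ 5 (mod 8), and since 5⁻¹ ≡ 5 (mod 8), t ≡ 1. Hence N ≡ 205966 + 402597·1 = 608563 (mod 3220776).

608563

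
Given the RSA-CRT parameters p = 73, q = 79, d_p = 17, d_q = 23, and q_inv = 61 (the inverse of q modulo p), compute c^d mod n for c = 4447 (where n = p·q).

134

m₁ = c^(d_p) mod p: c ≡ 67 (mod 73), and 67^17 mod 73 = 61.
m₂ = c^(d_q) mod q: c ≡ 23 (mod 79), and 23^23 mod 79 = 55.
h = q_inv·(m₁ − m₂) mod p = 61·(61 − 55) mod 73 = 1.
m = m₂ + h·q = 55 + 1·79 = 134.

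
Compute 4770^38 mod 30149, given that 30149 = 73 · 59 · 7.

Mod 73: 4770 ≡ 25; 25^38 ≡ 41 (mod 73).
Mod 59: 4770 ≡ 50; 50^38 ≡ 57 (mod 59).
Mod 7: 4770 ≡ 3; by Fermat, exponent reduces to 38 mod 6 = 2; 3^2 ≡ 2 (mod 7).
Combine by CRT: x ≡ 41 (mod 73), x ≡ 57 (mod 59), x ≡ 2 (mod 7) ⇒ x ≡ 27197 (mod 30149).

27197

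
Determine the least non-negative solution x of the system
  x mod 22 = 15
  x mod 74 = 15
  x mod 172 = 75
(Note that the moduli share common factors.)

gcd(22, 74) = 2 and 2 | (15 − 15), so the pair is consistent; merging gives x ≡ 15 (mod 814), where 814 = lcm(22, 74).
gcd(814, 172) = 2 and 2 | (75 − 15), so the pair is consistent; merging gives x ≡ 53739 (mod 70004), where 70004 = lcm(814, 172).
The solution is unique modulo lcm(22, 74, 172) = 70004.

53739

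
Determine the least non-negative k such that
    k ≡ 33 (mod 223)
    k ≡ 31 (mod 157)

4270

From k ≡ 33 (mod 223) write k = 33 + 223t. Substituting into k ≡ 31 (mod 157) gives 223t ≡ 155 (mod 157), and since 66⁻¹ ≡ 69 (mod 157), t ≡ 19. Hence k ≡ 33 + 223·19 = 4270 (mod 35011).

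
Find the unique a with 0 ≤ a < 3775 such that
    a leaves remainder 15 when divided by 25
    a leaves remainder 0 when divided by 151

From a ≡ 15 (mod 25) write a = 15 + 25t. Substituting into a ≡ 0 (mod 151) gives 25t ≡ 136 (mod 151), and since 25⁻¹ ≡ 145 (mod 151), t ≡ 90. Hence a ≡ 15 + 25·90 = 2265 (mod 3775).

2265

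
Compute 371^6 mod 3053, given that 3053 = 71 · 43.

Mod 71: 371 ≡ 16; 16^6 ≡ 58 (mod 71).
Mod 43: 371 ≡ 27; 27^6 ≡ 35 (mod 43).
Combine by CRT: x ≡ 58 (mod 71), x ≡ 35 (mod 43) ⇒ x ≡ 981 (mod 3053).

981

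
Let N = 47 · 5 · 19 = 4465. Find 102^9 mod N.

Mod 47: 102 ≡ 8; 8^9 ≡ 16 (mod 47).
Mod 5: 102 ≡ 2; by Fermat, exponent reduces to 9 mod 4 = 1; 2^1 ≡ 2 (mod 5).
Mod 19: 102 ≡ 7; 7^9 ≡ 1 (mod 19).
Combine by CRT: x ≡ 16 (mod 47), x ≡ 2 (mod 5), x ≡ 1 (mod 19) ⇒ x ≡ 3212 (mod 4465).

3212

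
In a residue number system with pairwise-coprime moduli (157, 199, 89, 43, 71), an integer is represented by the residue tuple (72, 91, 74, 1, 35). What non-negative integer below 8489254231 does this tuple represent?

6692894058

The moduli are pairwise coprime; N = 157·199·89·43·71 = 8489254231.
N/157 = 54071683; 54071683 ≡ 98 (mod 157); 98·149 ≡ 1, so inverse 149.
N/199 = 42659569; 42659569 ≡ 138 (mod 199); 138·137 ≡ 1, so inverse 137.
N/89 = 95384879; 95384879 ≡ 19 (mod 89); 19·75 ≡ 1, so inverse 75.
N/43 = 197424517; 197424517 ≡ 36 (mod 43); 36·6 ≡ 1, so inverse 6.
N/71 = 119566961; 119566961 ≡ 50 (mod 71); 50·27 ≡ 1, so inverse 27.
x ≡ 72·54071683·149 + 91·42659569·137 + 74·95384879·75 + 1·197424517·6 + 35·119566961·27 = 1755479265644.
1755479265644 mod 8489254231 = 6692894058.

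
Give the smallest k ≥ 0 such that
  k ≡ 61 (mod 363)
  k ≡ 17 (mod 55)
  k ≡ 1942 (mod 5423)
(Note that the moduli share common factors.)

gcd(363, 55) = 11 and 11 | (17 − 61), so the pair is consistent; merging gives k ≡ 787 (mod 1815), where 1815 = lcm(363, 55).
gcd(1815, 5423) = 11 and 11 | (1942 − 787), so the pair is consistent; merging gives k ≡ 734047 (mod 894795), where 894795 = lcm(1815, 5423).
The solution is unique modulo lcm(363, 55, 5423) = 894795.

734047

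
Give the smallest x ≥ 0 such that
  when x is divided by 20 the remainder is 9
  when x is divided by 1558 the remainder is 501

gcd(20, 1558) = 2 and 2 | (501 − 9), so the pair is consistent; merging gives x ≡ 9849 (mod 15580), where 15580 = lcm(20, 1558).
The solution is unique modulo lcm(20, 1558) = 15580.

9849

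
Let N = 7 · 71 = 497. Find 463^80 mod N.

456

Mod 7: 463 ≡ 1; by Fermat, exponent reduces to 80 mod 6 = 2; 1^2 ≡ 1 (mod 7).
Mod 71: 463 ≡ 37; by Fermat, exponent reduces to 80 mod 70 = 10; 37^10 ≡ 30 (mod 71).
Combine by CRT: x ≡ 1 (mod 7), x ≡ 30 (mod 71) ⇒ x ≡ 456 (mod 497).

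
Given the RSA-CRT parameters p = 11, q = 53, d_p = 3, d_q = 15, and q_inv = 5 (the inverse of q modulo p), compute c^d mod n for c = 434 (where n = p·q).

312

m₁ = c^(d_p) mod p: c ≡ 5 (mod 11), and 5^3 mod 11 = 4.
m₂ = c^(d_q) mod q: c ≡ 10 (mod 53), and 10^15 mod 53 = 47.
h = q_inv·(m₁ − m₂) mod p = 5·(4 − 47) mod 11 = 5.
m = m₂ + h·q = 47 + 5·53 = 312.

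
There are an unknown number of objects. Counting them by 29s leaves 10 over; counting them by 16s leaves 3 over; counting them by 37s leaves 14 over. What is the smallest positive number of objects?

Combine the congruences pairwise.
From N ≡ 10 (mod 29) write N = 10 + 29t. Substituting into N ≡ 3 (mod 16) gives 29t ≡ 9 (mod 16), and since 13⁻¹ ≡ 5 (mod 16), t ≡ 13. Hence N ≡ 10 + 29·13 = 387 (mod 464).
From N ≡ 387 (mod 464) write N = 387 + 464t. Substituting into N ≡ 14 (mod 37) gives 464t ≡ 34 (mod 37), and since 20⁻¹ ≡ 13 (mod 37), t ≡ 35. Hence N ≡ 387 + 464·35 = 16627 (mod 17168).

16627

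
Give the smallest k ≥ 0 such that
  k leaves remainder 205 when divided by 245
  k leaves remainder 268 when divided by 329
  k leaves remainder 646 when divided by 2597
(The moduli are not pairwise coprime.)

gcd(245, 329) = 7 and 7 | (268 − 205), so the pair is consistent; merging gives k ≡ 2900 (mod 11515), where 11515 = lcm(245, 329).
gcd(11515, 2597) = 49 and 49 | (646 − 2900), so the pair is consistent; merging gives k ≡ 590165 (mod 610295), where 610295 = lcm(11515, 2597).
The solution is unique modulo lcm(245, 329, 2597) = 610295.

590165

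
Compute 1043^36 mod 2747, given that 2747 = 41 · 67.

Mod 41: 1043 ≡ 18; 18^36 ≡ 18 (mod 41).
Mod 67: 1043 ≡ 38; 38^36 ≡ 1 (mod 67).
Combine by CRT: x ≡ 18 (mod 41), x ≡ 1 (mod 67) ⇒ x ≡ 1207 (mod 2747).

1207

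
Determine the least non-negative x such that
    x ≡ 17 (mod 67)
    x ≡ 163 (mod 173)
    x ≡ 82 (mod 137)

361214

Combine the congruences pairwise.
From x ≡ 17 (mod 67) write x = 17 + 67t. Substituting into x ≡ 163 (mod 173) gives 67t ≡ 146 (mod 173), and since 67⁻¹ ≡ 31 (mod 173), t ≡ 28. Hence x ≡ 17 + 67·28 = 1893 (mod 11591).
From x ≡ 1893 (mod 11591) write x = 1893 + 11591t. Substituting into x ≡ 82 (mod 137) gives 11591t ≡ 107 (mod 137), and since 83⁻¹ ≡ 104 (mod 137), t ≡ 31. Hence x ≡ 1893 + 11591·31 = 361214 (mod 1587967).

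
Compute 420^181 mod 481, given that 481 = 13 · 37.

420

Mod 13: 420 ≡ 4; by Fermat, exponent reduces to 181 mod 12 = 1; 4^1 ≡ 4 (mod 13).
Mod 37: 420 ≡ 13; by Fermat, exponent reduces to 181 mod 36 = 1; 13^1 ≡ 13 (mod 37).
Combine by CRT: x ≡ 4 (mod 13), x ≡ 13 (mod 37) ⇒ x ≡ 420 (mod 481).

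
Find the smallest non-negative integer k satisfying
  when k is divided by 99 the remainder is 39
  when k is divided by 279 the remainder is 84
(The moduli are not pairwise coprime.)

2316

Combine the congruences pairwise.
gcd(99, 279) = 9 and 9 | (84 − 39), so the pair is consistent; merging gives k ≡ 2316 (mod 3069), where 3069 = lcm(99, 279).
The solution is unique modulo lcm(99, 279) = 3069.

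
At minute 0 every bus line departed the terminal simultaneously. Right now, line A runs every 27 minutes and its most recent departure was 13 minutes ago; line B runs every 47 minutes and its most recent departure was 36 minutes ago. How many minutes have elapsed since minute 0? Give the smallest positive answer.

Combine the congruences pairwise.
From t ≡ 13 (mod 27) write t = 13 + 27s. Substituting into t ≡ 36 (mod 47) gives 27s ≡ 23 (mod 47), and since 27⁻¹ ≡ 7 (mod 47), s ≡ 20. Hence t ≡ 13 + 27·20 = 553 (mod 1269).

553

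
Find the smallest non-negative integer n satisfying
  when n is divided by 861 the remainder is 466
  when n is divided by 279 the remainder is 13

Combine the congruences pairwise.
gcd(861, 279) = 3 and 3 | (13 − 466), so the pair is consistent; merging gives n ≡ 14242 (mod 80073), where 80073 = lcm(861, 279).
The solution is unique modulo lcm(861, 279) = 80073.

14242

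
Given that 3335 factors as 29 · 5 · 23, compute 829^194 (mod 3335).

231

Mod 29: 829 ≡ 17; by Fermat, exponent reduces to 194 mod 28 = 26; 17^26 ≡ 28 (mod 29).
Mod 5: 829 ≡ 4; by Fermat, exponent reduces to 194 mod 4 = 2; 4^2 ≡ 1 (mod 5).
Mod 23: 829 ≡ 1; by Fermat, exponent reduces to 194 mod 22 = 18; 1^18 ≡ 1 (mod 23).
Combine by CRT: x ≡ 28 (mod 29), x ≡ 1 (mod 5), x ≡ 1 (mod 23) ⇒ x ≡ 231 (mod 3335).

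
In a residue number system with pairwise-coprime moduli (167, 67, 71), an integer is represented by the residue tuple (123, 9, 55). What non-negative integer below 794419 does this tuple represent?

From x ≡ 123 (mod 167) write x = 123 + 167t. Substituting into x ≡ 9 (mod 67) gives 167t ≡ 20 (mod 67), and since 33⁻¹ ≡ 65 (mod 67), t ≡ 27. Hence x ≡ 123 + 167·27 = 4632 (mod 11189).
From x ≡ 4632 (mod 11189) write x = 4632 + 11189t. Substituting into x ≡ 55 (mod 71) gives 11189t ≡ 38 (mod 71), and since 42⁻¹ ≡ 22 (mod 71), t ≡ 55. Hence x ≡ 4632 + 11189·55 = 620027 (mod 794419).

620027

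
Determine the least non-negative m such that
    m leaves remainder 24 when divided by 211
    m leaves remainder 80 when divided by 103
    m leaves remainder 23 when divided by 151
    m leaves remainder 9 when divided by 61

186180305

The moduli are pairwise coprime; N = 211·103·151·61 = 200182663.
N/211 = 948733; 948733 ≡ 77 (mod 211); 77·74 ≡ 1, so inverse 74.
N/103 = 1943521; 1943521 ≡ 14 (mod 103); 14·81 ≡ 1, so inverse 81.
N/151 = 1325713; 1325713 ≡ 84 (mod 151); 84·9 ≡ 1, so inverse 9.
N/61 = 3281683; 3281683 ≡ 5 (mod 61); 5·49 ≡ 1, so inverse 49.
m ≡ 24·948733·74 + 80·1943521·81 + 23·1325713·9 + 9·3281683·49 = 16000610682.
16000610682 mod 200182663 = 186180305.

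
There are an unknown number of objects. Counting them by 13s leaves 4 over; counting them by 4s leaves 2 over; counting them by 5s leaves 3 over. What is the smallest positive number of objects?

The moduli are pairwise coprime; M = 13·4·5 = 260.
M/13 = 20; 20 ≡ 7 (mod 13); 7·2 ≡ 1, so inverse 2.
M/4 = 65; 65 ≡ 1 (mod 4), inverse 1.
M/5 = 52; 52 ≡ 2 (mod 5); 2·3 ≡ 1, so inverse 3.
N ≡ 4·20·2 + 2·65·1 + 3·52·3 = 758.
758 mod 260 = 238.

238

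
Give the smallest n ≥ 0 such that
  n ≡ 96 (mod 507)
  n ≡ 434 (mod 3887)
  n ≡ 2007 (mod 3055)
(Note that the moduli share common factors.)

gcd(507, 3887) = 169 and 169 | (434 − 96), so the pair is consistent; merging gives n ≡ 8208 (mod 11661), where 11661 = lcm(507, 3887).
gcd(11661, 3055) = 13 and 13 | (2007 − 8208), so the pair is consistent; merging gives n ≡ 1220952 (mod 2740335), where 2740335 = lcm(11661, 3055).
The solution is unique modulo lcm(507, 3887, 3055) = 2740335.

1220952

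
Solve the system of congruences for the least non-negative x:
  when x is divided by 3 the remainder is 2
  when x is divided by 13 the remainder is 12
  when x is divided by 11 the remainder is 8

272

The moduli are pairwise coprime; N = 3·13·11 = 429.
N/3 = 143; 143 ≡ 2 (mod 3); 2·2 ≡ 1, so inverse 2.
N/13 = 33; 33 ≡ 7 (mod 13); 7·2 ≡ 1, so inverse 2.
N/11 = 39; 39 ≡ 6 (mod 11); 6·2 ≡ 1, so inverse 2.
x ≡ 2·143·2 + 12·33·2 + 8·39·2 = 1988.
1988 mod 429 = 272.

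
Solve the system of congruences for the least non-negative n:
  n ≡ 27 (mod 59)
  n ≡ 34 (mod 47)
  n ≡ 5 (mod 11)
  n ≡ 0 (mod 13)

From n ≡ 27 (mod 59) write n = 27 + 59t. Substituting into n ≡ 34 (mod 47) gives 59t ≡ 7 (mod 47), and since 12⁻¹ ≡ 4 (mod 47), t ≡ 28. Hence n ≡ 27 + 59·28 = 1679 (mod 2773).
From n ≡ 1679 (mod 2773) write n = 1679 + 2773t. Substituting into n ≡ 5 (mod 11) gives 2773t ≡ 9 (mod 11), and since 1⁻¹ ≡ 1 (mod 11), t ≡ 9. Hence n ≡ 1679 + 2773·9 = 26636 (mod 30503).
From n ≡ 26636 (mod 30503) write n = 26636 + 30503t. Substituting into n ≡ 0 (mod 13) gives 30503t ≡ 1 (mod 13), and since 5⁻¹ ≡ 8 (mod 13), t ≡ 8. Hence n ≡ 26636 + 30503·8 = 270660 (mod 396539).

270660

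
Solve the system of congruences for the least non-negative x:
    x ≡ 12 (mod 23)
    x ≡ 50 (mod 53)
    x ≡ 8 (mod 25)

The moduli are pairwise coprime; N = 23·53·25 = 30475.
N/23 = 1325; 1325 ≡ 14 (mod 23); 14·5 ≡ 1, so inverse 5.
N/53 = 575; 575 ≡ 45 (mod 53); 45·33 ≡ 1, so inverse 33.
N/25 = 1219; 1219 ≡ 19 (mod 25); 19·4 ≡ 1, so inverse 4.
x ≡ 12·1325·5 + 50·575·33 + 8·1219·4 = 1067258.
1067258 mod 30475 = 633.

633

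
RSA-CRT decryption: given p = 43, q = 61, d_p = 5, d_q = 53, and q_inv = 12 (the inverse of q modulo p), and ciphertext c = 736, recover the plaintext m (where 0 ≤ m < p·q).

m₁ = c^(d_p) mod p: c ≡ 5 (mod 43), and 5^5 mod 43 = 29.
m₂ = c^(d_q) mod q: c ≡ 4 (mod 61), and 4^53 mod 61 = 39.
h = q_inv·(m₁ − m₂) mod p = 12·(29 − 39) mod 43 = 9.
m = m₂ + h·q = 39 + 9·61 = 588.

588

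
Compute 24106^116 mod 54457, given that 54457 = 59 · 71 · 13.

26315

Mod 59: 24106 ≡ 34; since 58 | 116, by Fermat 34^116 ≡ 1 (mod 59).
Mod 71: 24106 ≡ 37; by Fermat, exponent reduces to 116 mod 70 = 46; 37^46 ≡ 45 (mod 71).
Mod 13: 24106 ≡ 4; by Fermat, exponent reduces to 116 mod 12 = 8; 4^8 ≡ 3 (mod 13).
Combine by CRT: x ≡ 1 (mod 59), x ≡ 45 (mod 71), x ≡ 3 (mod 13) ⇒ x ≡ 26315 (mod 54457).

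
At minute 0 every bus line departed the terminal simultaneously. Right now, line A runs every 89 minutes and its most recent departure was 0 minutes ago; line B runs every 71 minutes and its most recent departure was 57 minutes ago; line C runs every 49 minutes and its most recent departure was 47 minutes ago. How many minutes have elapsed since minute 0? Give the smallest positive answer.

45568

The moduli are pairwise coprime; N = 89·71·49 = 309631.
N/89 = 3479; 3479 ≡ 8 (mod 89); 8·78 ≡ 1, so inverse 78.
N/71 = 4361; 4361 ≡ 30 (mod 71); 30·45 ≡ 1, so inverse 45.
N/49 = 6319; 6319 ≡ 47 (mod 49); 47·24 ≡ 1, so inverse 24.
t ≡ 0·3479·78 + 57·4361·45 + 47·6319·24 = 18313797.
18313797 mod 309631 = 45568.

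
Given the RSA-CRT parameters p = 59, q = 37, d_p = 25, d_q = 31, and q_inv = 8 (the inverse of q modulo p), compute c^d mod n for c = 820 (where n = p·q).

1622

m₁ = c^(d_p) mod p: c ≡ 53 (mod 59), and 53^25 mod 59 = 29.
m₂ = c^(d_q) mod q: c ≡ 6 (mod 37), and 6^31 mod 37 = 31.
h = q_inv·(m₁ − m₂) mod p = 8·(29 − 31) mod 59 = 43.
m = m₂ + h·q = 31 + 43·37 = 1622.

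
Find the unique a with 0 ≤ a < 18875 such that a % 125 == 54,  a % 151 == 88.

10054

From a ≡ 54 (mod 125) write a = 54 + 125t. Substituting into a ≡ 88 (mod 151) gives 125t ≡ 34 (mod 151), and since 125⁻¹ ≡ 29 (mod 151), t ≡ 80. Hence a ≡ 54 + 125·80 = 10054 (mod 18875).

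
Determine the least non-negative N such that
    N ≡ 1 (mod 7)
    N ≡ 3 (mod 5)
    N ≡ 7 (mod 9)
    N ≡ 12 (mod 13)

From N ≡ 1 (mod 7) write N = 1 + 7t. Substituting into N ≡ 3 (mod 5) gives 7t ≡ 2 (mod 5), and since 2⁻¹ ≡ 3 (mod 5), t ≡ 1. Hence N ≡ 1 + 7·1 = 8 (mod 35).
From N ≡ 8 (mod 35) write N = 8 + 35t. Substituting into N ≡ 7 (mod 9) gives 35t ≡ 8 (mod 9), and since 8⁻¹ ≡ 8 (mod 9), t ≡ 1. Hence N ≡ 8 + 35·1 = 43 (mod 315).
From N ≡ 43 (mod 315) write N = 43 + 315t. Substituting into N ≡ 12 (mod 13) gives 315t ≡ 8 (mod 13), and since 3⁻¹ ≡ 9 (mod 13), t ≡ 7. Hence N ≡ 43 + 315·7 = 2248 (mod 4095).

2248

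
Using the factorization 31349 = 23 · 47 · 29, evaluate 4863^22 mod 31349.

Mod 23: 4863 ≡ 10; since 22 | 22, by Fermat 10^22 ≡ 1 (mod 23).
Mod 47: 4863 ≡ 22; 22^22 ≡ 32 (mod 47).
Mod 29: 4863 ≡ 20; 20^22 ≡ 20 (mod 29).
Combine by CRT: x ≡ 1 (mod 23), x ≡ 32 (mod 47), x ≡ 20 (mod 29) ⇒ x ≡ 1818 (mod 31349).

1818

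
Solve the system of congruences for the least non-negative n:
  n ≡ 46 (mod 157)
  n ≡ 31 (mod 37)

3657

From n ≡ 46 (mod 157) write n = 46 + 157t. Substituting into n ≡ 31 (mod 37) gives 157t ≡ 22 (mod 37), and since 9⁻¹ ≡ 33 (mod 37), t ≡ 23. Hence n ≡ 46 + 157·23 = 3657 (mod 5809).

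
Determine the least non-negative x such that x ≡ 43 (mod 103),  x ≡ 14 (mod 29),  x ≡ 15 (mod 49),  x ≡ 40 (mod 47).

4432751

The moduli are pairwise coprime; N = 103·29·49·47 = 6879061.
N/103 = 66787; 66787 ≡ 43 (mod 103); 43·12 ≡ 1, so inverse 12.
N/29 = 237209; 237209 ≡ 18 (mod 29); 18·21 ≡ 1, so inverse 21.
N/49 = 140389; 140389 ≡ 4 (mod 49); 4·37 ≡ 1, so inverse 37.
N/47 = 146363; 146363 ≡ 5 (mod 47); 5·19 ≡ 1, so inverse 19.
x ≡ 43·66787·12 + 14·237209·21 + 15·140389·37 + 40·146363·19 = 293353313.
293353313 mod 6879061 = 4432751.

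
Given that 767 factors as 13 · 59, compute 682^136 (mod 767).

711

Mod 13: 682 ≡ 6; by Fermat, exponent reduces to 136 mod 12 = 4; 6^4 ≡ 9 (mod 13).
Mod 59: 682 ≡ 33; by Fermat, exponent reduces to 136 mod 58 = 20; 33^20 ≡ 3 (mod 59).
Combine by CRT: x ≡ 9 (mod 13), x ≡ 3 (mod 59) ⇒ x ≡ 711 (mod 767).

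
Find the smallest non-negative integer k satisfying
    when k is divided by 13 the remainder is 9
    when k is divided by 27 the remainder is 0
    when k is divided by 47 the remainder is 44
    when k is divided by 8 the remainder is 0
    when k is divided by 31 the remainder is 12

1658016

The moduli are pairwise coprime; N = 13·27·47·8·31 = 4091256.
N/13 = 314712; 314712 ≡ 8 (mod 13); 8·5 ≡ 1, so inverse 5.
N/27 = 151528; 151528 ≡ 4 (mod 27); 4·7 ≡ 1, so inverse 7.
N/47 = 87048; 87048 ≡ 4 (mod 47); 4·12 ≡ 1, so inverse 12.
N/8 = 511407; 511407 ≡ 7 (mod 8); 7·7 ≡ 1, so inverse 7.
N/31 = 131976; 131976 ≡ 9 (mod 31); 9·7 ≡ 1, so inverse 7.
k ≡ 9·314712·5 + 0·151528·7 + 44·87048·12 + 0·511407·7 + 12·131976·7 = 71209368.
71209368 mod 4091256 = 1658016.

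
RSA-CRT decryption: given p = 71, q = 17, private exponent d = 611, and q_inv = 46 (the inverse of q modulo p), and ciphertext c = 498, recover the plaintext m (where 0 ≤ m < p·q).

924

d_p = d mod (p−1) = 611 mod 70 = 51; d_q = d mod (q−1) = 3.
m₁ = c^(d_p) mod p: c ≡ 1 (mod 71), and 1^51 mod 71 = 1.
m₂ = c^(d_q) mod q: c ≡ 5 (mod 17), and 5^3 mod 17 = 6.
h = q_inv·(m₁ − m₂) mod p = 46·(1 − 6) mod 71 = 54.
m = m₂ + h·q = 6 + 54·17 = 924.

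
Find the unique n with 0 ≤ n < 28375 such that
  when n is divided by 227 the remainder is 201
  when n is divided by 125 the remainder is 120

Combine the congruences pairwise.
From n ≡ 201 (mod 227) write n = 201 + 227t. Substituting into n ≡ 120 (mod 125) gives 227t ≡ 44 (mod 125), and since 102⁻¹ ≡ 38 (mod 125), t ≡ 47. Hence n ≡ 201 + 227·47 = 10870 (mod 28375).

10870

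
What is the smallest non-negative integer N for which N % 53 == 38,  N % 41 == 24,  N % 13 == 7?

16998

The moduli are pairwise coprime; M = 53·41·13 = 28249.
M/53 = 533; 533 ≡ 3 (mod 53); 3·18 ≡ 1, so inverse 18.
M/41 = 689; 689 ≡ 33 (mod 41); 33·5 ≡ 1, so inverse 5.
M/13 = 2173; 2173 ≡ 2 (mod 13); 2·7 ≡ 1, so inverse 7.
N ≡ 38·533·18 + 24·689·5 + 7·2173·7 = 553729.
553729 mod 28249 = 16998.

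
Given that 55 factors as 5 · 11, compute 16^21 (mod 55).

16

Mod 5: 16 ≡ 1; by Fermat, exponent reduces to 21 mod 4 = 1; 1^1 ≡ 1 (mod 5).
Mod 11: 16 ≡ 5; by Fermat, exponent reduces to 21 mod 10 = 1; 5^1 ≡ 5 (mod 11).
Combine by CRT: x ≡ 1 (mod 5), x ≡ 5 (mod 11) ⇒ x ≡ 16 (mod 55).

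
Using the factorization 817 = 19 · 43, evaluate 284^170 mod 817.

590

Mod 19: 284 ≡ 18; by Fermat, exponent reduces to 170 mod 18 = 8; 18^8 ≡ 1 (mod 19).
Mod 43: 284 ≡ 26; by Fermat, exponent reduces to 170 mod 42 = 2; 26^2 ≡ 31 (mod 43).
Combine by CRT: x ≡ 1 (mod 19), x ≡ 31 (mod 43) ⇒ x ≡ 590 (mod 817).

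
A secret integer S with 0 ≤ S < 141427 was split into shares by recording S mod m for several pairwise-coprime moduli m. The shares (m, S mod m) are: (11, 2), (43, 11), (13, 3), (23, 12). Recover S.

49117

The moduli are pairwise coprime; N = 11·43·13·23 = 141427.
N/11 = 12857; 12857 ≡ 9 (mod 11); 9·5 ≡ 1, so inverse 5.
N/43 = 3289; 3289 ≡ 21 (mod 43); 21·41 ≡ 1, so inverse 41.
N/13 = 10879; 10879 ≡ 11 (mod 13); 11·6 ≡ 1, so inverse 6.
N/23 = 6149; 6149 ≡ 8 (mod 23); 8·3 ≡ 1, so inverse 3.
S ≡ 2·12857·5 + 11·3289·41 + 3·10879·6 + 12·6149·3 = 2029095.
2029095 mod 141427 = 49117.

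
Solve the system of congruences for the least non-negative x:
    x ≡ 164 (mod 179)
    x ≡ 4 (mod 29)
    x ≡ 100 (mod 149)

The moduli are pairwise coprime; N = 179·29·149 = 773459.
N/179 = 4321; 4321 ≡ 25 (mod 179); 25·43 ≡ 1, so inverse 43.
N/29 = 26671; 26671 ≡ 20 (mod 29); 20·16 ≡ 1, so inverse 16.
N/149 = 5191; 5191 ≡ 125 (mod 149); 125·31 ≡ 1, so inverse 31.
x ≡ 164·4321·43 + 4·26671·16 + 100·5191·31 = 48270736.
48270736 mod 773459 = 316278.

316278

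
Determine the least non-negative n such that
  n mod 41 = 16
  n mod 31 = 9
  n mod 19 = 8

From n ≡ 16 (mod 41) write n = 16 + 41t. Substituting into n ≡ 9 (mod 31) gives 41t ≡ 24 (mod 31), and since 10⁻¹ ≡ 28 (mod 31), t ≡ 21. Hence n ≡ 16 + 41·21 = 877 (mod 1271).
From n ≡ 877 (mod 1271) write n = 877 + 1271t. Substituting into n ≡ 8 (mod 19) gives 1271t ≡ 5 (mod 19), and since 17⁻¹ ≡ 9 (mod 19), t ≡ 7. Hence n ≡ 877 + 1271·7 = 9774 (mod 24149).

9774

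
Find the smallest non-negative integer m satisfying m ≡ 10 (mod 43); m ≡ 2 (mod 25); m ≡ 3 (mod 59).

The moduli are pairwise coprime; N = 43·25·59 = 63425.
N/43 = 1475; 1475 ≡ 13 (mod 43); 13·10 ≡ 1, so inverse 10.
N/25 = 2537; 2537 ≡ 12 (mod 25); 12·23 ≡ 1, so inverse 23.
N/59 = 1075; 1075 ≡ 13 (mod 59); 13·50 ≡ 1, so inverse 50.
m ≡ 10·1475·10 + 2·2537·23 + 3·1075·50 = 425452.
425452 mod 63425 = 44902.

44902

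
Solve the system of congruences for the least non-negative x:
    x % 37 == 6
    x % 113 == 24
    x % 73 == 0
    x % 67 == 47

The moduli are pairwise coprime; N = 37·113·73·67 = 20449271.
N/37 = 552683; 552683 ≡ 14 (mod 37); 14·8 ≡ 1, so inverse 8.
N/113 = 180967; 180967 ≡ 54 (mod 113); 54·90 ≡ 1, so inverse 90.
N/73 = 280127; 280127 ≡ 26 (mod 73); 26·59 ≡ 1, so inverse 59.
N/67 = 305213; 305213 ≡ 28 (mod 67); 28·12 ≡ 1, so inverse 12.
x ≡ 6·552683·8 + 24·180967·90 + 0·280127·59 + 47·305213·12 = 589557636.
589557636 mod 20449271 = 16978048.

16978048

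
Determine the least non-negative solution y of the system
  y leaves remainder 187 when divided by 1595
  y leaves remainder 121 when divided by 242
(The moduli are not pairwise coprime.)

Combine the congruences pairwise.
gcd(1595, 242) = 11 and 11 | (121 − 187), so the pair is consistent; merging gives y ≡ 12947 (mod 35090), where 35090 = lcm(1595, 242).
The solution is unique modulo lcm(1595, 242) = 35090.

12947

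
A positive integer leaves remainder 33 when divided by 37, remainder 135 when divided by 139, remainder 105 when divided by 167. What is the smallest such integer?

210859

Combine the congruences pairwise.
From a ≡ 33 (mod 37) write a = 33 + 37t. Substituting into a ≡ 135 (mod 139) gives 37t ≡ 102 (mod 139), and since 37⁻¹ ≡ 124 (mod 139), t ≡ 138. Hence a ≡ 33 + 37·138 = 5139 (mod 5143).
From a ≡ 5139 (mod 5143) write a = 5139 + 5143t. Substituting into a ≡ 105 (mod 167) gives 5143t ≡ 143 (mod 167), and since 133⁻¹ ≡ 54 (mod 167), t ≡ 40. Hence a ≡ 5139 + 5143·40 = 210859 (mod 858881).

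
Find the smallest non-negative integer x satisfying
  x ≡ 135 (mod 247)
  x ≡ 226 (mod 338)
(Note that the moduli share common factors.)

gcd(247, 338) = 13 and 13 | (226 − 135), so the pair is consistent; merging gives x ≡ 6310 (mod 6422), where 6422 = lcm(247, 338).
The solution is unique modulo lcm(247, 338) = 6422.

6310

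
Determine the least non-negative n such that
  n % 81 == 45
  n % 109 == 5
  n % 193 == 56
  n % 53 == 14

From n ≡ 45 (mod 81) write n = 45 + 81t. Substituting into n ≡ 5 (mod 109) gives 81t ≡ 69 (mod 109), and since 81⁻¹ ≡ 35 (mod 109), t ≡ 17. Hence n ≡ 45 + 81·17 = 1422 (mod 8829).
From n ≡ 1422 (mod 8829) write n = 1422 + 8829t. Substituting into n ≡ 56 (mod 193) gives 8829t ≡ 178 (mod 193), and since 144⁻¹ ≡ 63 (mod 193), t ≡ 20. Hence n ≡ 1422 + 8829·20 = 178002 (mod 1703997).
From n ≡ 178002 (mod 1703997) write n = 178002 + 1703997t. Substituting into n ≡ 14 (mod 53) gives 1703997t ≡ 39 (mod 53), and since 47⁻¹ ≡ 44 (mod 53), t ≡ 20. Hence n ≡ 178002 + 1703997·20 = 34257942 (mod 90311841).

34257942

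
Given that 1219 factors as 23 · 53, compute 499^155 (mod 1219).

Mod 23: 499 ≡ 16; by Fermat, exponent reduces to 155 mod 22 = 1; 16^1 ≡ 16 (mod 23).
Mod 53: 499 ≡ 22; by Fermat, exponent reduces to 155 mod 52 = 51; 22^51 ≡ 41 (mod 53).
Combine by CRT: x ≡ 16 (mod 23), x ≡ 41 (mod 53) ⇒ x ≡ 200 (mod 1219).

200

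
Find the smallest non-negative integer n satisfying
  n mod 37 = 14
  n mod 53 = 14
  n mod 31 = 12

The moduli are pairwise coprime; M = 37·53·31 = 60791.
M/37 = 1643; 1643 ≡ 15 (mod 37); 15·5 ≡ 1, so inverse 5.
M/53 = 1147; 1147 ≡ 34 (mod 53); 34·39 ≡ 1, so inverse 39.
M/31 = 1961; 1961 ≡ 8 (mod 31); 8·4 ≡ 1, so inverse 4.
n ≡ 14·1643·5 + 14·1147·39 + 12·1961·4 = 835400.
835400 mod 60791 = 45117.

45117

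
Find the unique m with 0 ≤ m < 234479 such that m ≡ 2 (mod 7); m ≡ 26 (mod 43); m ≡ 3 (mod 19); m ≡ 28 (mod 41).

179895

The moduli are pairwise coprime; N = 7·43·19·41 = 234479.
N/7 = 33497; 33497 ≡ 2 (mod 7); 2·4 ≡ 1, so inverse 4.
N/43 = 5453; 5453 ≡ 35 (mod 43); 35·16 ≡ 1, so inverse 16.
N/19 = 12341; 12341 ≡ 10 (mod 19); 10·2 ≡ 1, so inverse 2.
N/41 = 5719; 5719 ≡ 20 (mod 41); 20·39 ≡ 1, so inverse 39.
m ≡ 2·33497·4 + 26·5453·16 + 3·12341·2 + 28·5719·39 = 8855618.
8855618 mod 234479 = 179895.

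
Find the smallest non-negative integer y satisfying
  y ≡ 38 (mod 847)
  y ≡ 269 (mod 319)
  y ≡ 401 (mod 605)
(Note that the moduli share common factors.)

Combine the congruences pairwise.
gcd(847, 319) = 11 and 11 | (269 − 38), so the pair is consistent; merging gives y ≡ 20366 (mod 24563), where 24563 = lcm(847, 319).
gcd(24563, 605) = 121 and 121 | (401 − 20366), so the pair is consistent; merging gives y ≡ 20366 (mod 122815), where 122815 = lcm(24563, 605).
The solution is unique modulo lcm(847, 319, 605) = 122815.

20366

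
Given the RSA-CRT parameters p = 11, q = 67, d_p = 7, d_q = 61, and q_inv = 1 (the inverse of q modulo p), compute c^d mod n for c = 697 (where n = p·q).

445

m₁ = c^(d_p) mod p: c ≡ 4 (mod 11), and 4^7 mod 11 = 5.
m₂ = c^(d_q) mod q: c ≡ 27 (mod 67), and 27^61 mod 67 = 43.
h = q_inv·(m₁ − m₂) mod p = 1·(5 − 43) mod 11 = 6.
m = m₂ + h·q = 43 + 6·67 = 445.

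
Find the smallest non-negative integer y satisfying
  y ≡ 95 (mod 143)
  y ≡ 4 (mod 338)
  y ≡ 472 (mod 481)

Combine the congruences pairwise.
gcd(143, 338) = 13 and 13 | (4 − 95), so the pair is consistent; merging gives y ≡ 3384 (mod 3718), where 3718 = lcm(143, 338).
gcd(3718, 481) = 13 and 13 | (472 − 3384), so the pair is consistent; merging gives y ≡ 59154 (mod 137566), where 137566 = lcm(3718, 481).
The solution is unique modulo lcm(143, 338, 481) = 137566.

59154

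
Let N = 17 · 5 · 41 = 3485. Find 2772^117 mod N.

2942

Mod 17: 2772 ≡ 1; by Fermat, exponent reduces to 117 mod 16 = 5; 1^5 ≡ 1 (mod 17).
Mod 5: 2772 ≡ 2; by Fermat, exponent reduces to 117 mod 4 = 1; 2^1 ≡ 2 (mod 5).
Mod 41: 2772 ≡ 25; by Fermat, exponent reduces to 117 mod 40 = 37; 25^37 ≡ 31 (mod 41).
Combine by CRT: x ≡ 1 (mod 17), x ≡ 2 (mod 5), x ≡ 31 (mod 41) ⇒ x ≡ 2942 (mod 3485).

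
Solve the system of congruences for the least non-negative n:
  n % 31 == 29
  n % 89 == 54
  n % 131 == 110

The moduli are pairwise coprime; M = 31·89·131 = 361429.
M/31 = 11659; 11659 ≡ 3 (mod 31); 3·21 ≡ 1, so inverse 21.
M/89 = 4061; 4061 ≡ 56 (mod 89); 56·62 ≡ 1, so inverse 62.
M/131 = 2759; 2759 ≡ 8 (mod 131); 8·82 ≡ 1, so inverse 82.
n ≡ 29·11659·21 + 54·4061·62 + 110·2759·82 = 45582739.
45582739 mod 361429 = 42685.

42685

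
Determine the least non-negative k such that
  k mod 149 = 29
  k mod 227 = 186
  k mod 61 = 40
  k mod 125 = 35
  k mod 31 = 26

1904476160

The moduli are pairwise coprime; N = 149·227·61·125·31 = 7994911625.
N/149 = 53657125; 53657125 ≡ 139 (mod 149); 139·134 ≡ 1, so inverse 134.
N/227 = 35219875; 35219875 ≡ 144 (mod 227); 144·134 ≡ 1, so inverse 134.
N/61 = 131064125; 131064125 ≡ 13 (mod 61); 13·47 ≡ 1, so inverse 47.
N/125 = 63959293; 63959293 ≡ 43 (mod 125); 43·32 ≡ 1, so inverse 32.
N/31 = 257900375; 257900375 ≡ 29 (mod 31); 29·15 ≡ 1, so inverse 15.
k ≡ 29·53657125·134 + 186·35219875·134 + 40·131064125·47 + 35·63959293·32 + 26·257900375·15 = 1504947861660.
1504947861660 mod 7994911625 = 1904476160.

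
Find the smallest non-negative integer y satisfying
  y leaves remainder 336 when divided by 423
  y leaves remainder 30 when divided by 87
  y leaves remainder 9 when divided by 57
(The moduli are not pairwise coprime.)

gcd(423, 87) = 3 and 3 | (30 − 336), so the pair is consistent; merging gives y ≡ 4989 (mod 12267), where 12267 = lcm(423, 87).
gcd(12267, 57) = 3 and 3 | (9 − 4989), so the pair is consistent; merging gives y ≡ 41790 (mod 233073), where 233073 = lcm(12267, 57).
The solution is unique modulo lcm(423, 87, 57) = 233073.

41790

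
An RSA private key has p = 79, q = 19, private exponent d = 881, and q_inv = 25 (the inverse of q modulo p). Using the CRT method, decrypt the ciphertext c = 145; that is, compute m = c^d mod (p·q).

d_p = d mod (p−1) = 881 mod 78 = 23; d_q = d mod (q−1) = 17.
m₁ = c^(d_p) mod p: c ≡ 66 (mod 79), and 66^23 mod 79 = 70.
m₂ = c^(d_q) mod q: c ≡ 12 (mod 19), and 12^17 mod 19 = 8.
h = q_inv·(m₁ − m₂) mod p = 25·(70 − 8) mod 79 = 49.
m = m₂ + h·q = 8 + 49·19 = 939.

939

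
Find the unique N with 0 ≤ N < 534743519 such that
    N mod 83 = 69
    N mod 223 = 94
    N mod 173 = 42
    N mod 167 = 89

268914010

From N ≡ 69 (mod 83) write N = 69 + 83t. Substituting into N ≡ 94 (mod 223) gives 83t ≡ 25 (mod 223), and since 83⁻¹ ≡ 43 (mod 223), t ≡ 183. Hence N ≡ 69 + 83·183 = 15258 (mod 18509).
From N ≡ 15258 (mod 18509) write N = 15258 + 18509t. Substituting into N ≡ 42 (mod 173) gives 18509t ≡ 8 (mod 173), and since 171⁻¹ ≡ 86 (mod 173), t ≡ 169. Hence N ≡ 15258 + 18509·169 = 3143279 (mod 3202057).
From N ≡ 3143279 (mod 3202057) write N = 3143279 + 3202057t. Substituting into N ≡ 89 (mod 167) gives 3202057t ≡ 84 (mod 167), and since 166⁻¹ ≡ 166 (mod 167), t ≡ 83. Hence N ≡ 3143279 + 3202057·83 = 268914010 (mod 534743519).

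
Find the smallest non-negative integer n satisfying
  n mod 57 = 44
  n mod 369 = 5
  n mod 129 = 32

102587

gcd(57, 369) = 3 and 3 | (5 − 44), so the pair is consistent; merging gives n ≡ 4433 (mod 7011), where 7011 = lcm(57, 369).
gcd(7011, 129) = 3 and 3 | (32 − 4433), so the pair is consistent; merging gives n ≡ 102587 (mod 301473), where 301473 = lcm(7011, 129).
The solution is unique modulo lcm(57, 369, 129) = 301473.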